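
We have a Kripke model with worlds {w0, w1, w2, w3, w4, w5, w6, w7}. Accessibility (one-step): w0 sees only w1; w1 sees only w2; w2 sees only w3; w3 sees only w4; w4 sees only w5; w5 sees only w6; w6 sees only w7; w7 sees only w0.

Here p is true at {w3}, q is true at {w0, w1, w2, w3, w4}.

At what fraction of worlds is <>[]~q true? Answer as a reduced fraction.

w0: successors {w1}; []~q there: w1:F. ✗
w1: successors {w2}; []~q there: w2:F. ✗
w2: successors {w3}; []~q there: w3:F. ✗
w3: successors {w4}; []~q there: w4:T. ✓
w4: successors {w5}; []~q there: w5:T. ✓
w5: successors {w6}; []~q there: w6:T. ✓
w6: successors {w7}; []~q there: w7:F. ✗
w7: successors {w0}; []~q there: w0:F. ✗
That's 3 of 8 worlds, so 3/8.

3/8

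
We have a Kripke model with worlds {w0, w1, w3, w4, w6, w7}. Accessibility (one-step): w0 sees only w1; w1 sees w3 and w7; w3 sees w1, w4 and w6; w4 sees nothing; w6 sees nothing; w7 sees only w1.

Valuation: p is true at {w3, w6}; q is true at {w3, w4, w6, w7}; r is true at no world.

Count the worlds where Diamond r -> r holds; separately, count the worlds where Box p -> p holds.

6 and 5

For Diamond r -> r:
w0: Diamond r is F, r is F. ✓
w1: Diamond r is F, r is F. ✓
w3: Diamond r is F, r is F. ✓
w4: Diamond r is F, r is F. ✓
w6: Diamond r is F, r is F. ✓
w7: Diamond r is F, r is F. ✓
— 6 worlds.
For Box p -> p:
w0: Box p is F, p is F. ✓
w1: Box p is F, p is F. ✓
w3: Box p is F, p is T. ✓
w4: Box p is T, p is F. ✗
w6: Box p is T, p is T. ✓
w7: Box p is F, p is F. ✓
— 5 worlds.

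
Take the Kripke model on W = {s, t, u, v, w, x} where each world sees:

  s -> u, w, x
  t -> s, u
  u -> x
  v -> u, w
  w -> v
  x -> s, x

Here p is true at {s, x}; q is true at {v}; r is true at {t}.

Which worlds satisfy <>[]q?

s: successors {u, w, x}; []q there: u:F, w:T, x:F. ✓
t: successors {s, u}; []q there: s:F, u:F. ✗
u: successors {x}; []q there: x:F. ✗
v: successors {u, w}; []q there: u:F, w:T. ✓
w: successors {v}; []q there: v:F. ✗
x: successors {s, x}; []q there: s:F, x:F. ✗

{s, v}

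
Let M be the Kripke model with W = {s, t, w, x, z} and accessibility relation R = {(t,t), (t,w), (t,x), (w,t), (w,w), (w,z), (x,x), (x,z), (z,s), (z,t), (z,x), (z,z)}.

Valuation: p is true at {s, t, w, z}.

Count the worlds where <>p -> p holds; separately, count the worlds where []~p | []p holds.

4 and 2

For <>p -> p:
s: <>p is F, p is T. ✓
t: <>p is T, p is T. ✓
w: <>p is T, p is T. ✓
x: <>p is T, p is F. ✗
z: <>p is T, p is T. ✓
— 4 worlds.
For []~p | []p:
s: []~p is T, []p is T. ✓
t: []~p is F, []p is F. ✗
w: []~p is F, []p is T. ✓
x: []~p is F, []p is F. ✗
z: []~p is F, []p is F. ✗
— 2 worlds.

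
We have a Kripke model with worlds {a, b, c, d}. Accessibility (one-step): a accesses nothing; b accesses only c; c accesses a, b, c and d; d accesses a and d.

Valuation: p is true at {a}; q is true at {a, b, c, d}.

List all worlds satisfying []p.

{a}

a: no successors, so []p holds vacuously. ✓
b: successors {c}; p there: c:F. ✗
c: successors {a, b, c, d}; p there: a:T, b:F, c:F, d:F. ✗
d: successors {a, d}; p there: a:T, d:F. ✗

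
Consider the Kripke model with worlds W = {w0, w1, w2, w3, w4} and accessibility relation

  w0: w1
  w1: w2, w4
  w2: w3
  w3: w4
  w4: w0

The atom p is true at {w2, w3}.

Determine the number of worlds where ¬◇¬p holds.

1

w0: ◇¬p is T. ✗
w1: ◇¬p is T. ✗
w2: ◇¬p is F. ✓
w3: ◇¬p is T. ✗
w4: ◇¬p is T. ✗
Satisfying worlds: {w2}.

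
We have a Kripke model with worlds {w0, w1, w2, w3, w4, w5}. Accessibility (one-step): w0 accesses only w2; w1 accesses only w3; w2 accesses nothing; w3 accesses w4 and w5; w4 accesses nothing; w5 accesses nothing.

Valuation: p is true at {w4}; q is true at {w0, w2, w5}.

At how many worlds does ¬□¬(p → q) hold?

3

w0: □¬(p → q) is F. ✓
w1: □¬(p → q) is F. ✓
w2: □¬(p → q) is T. ✗
w3: □¬(p → q) is F. ✓
w4: □¬(p → q) is T. ✗
w5: □¬(p → q) is T. ✗
Satisfying worlds: {w0, w1, w3}.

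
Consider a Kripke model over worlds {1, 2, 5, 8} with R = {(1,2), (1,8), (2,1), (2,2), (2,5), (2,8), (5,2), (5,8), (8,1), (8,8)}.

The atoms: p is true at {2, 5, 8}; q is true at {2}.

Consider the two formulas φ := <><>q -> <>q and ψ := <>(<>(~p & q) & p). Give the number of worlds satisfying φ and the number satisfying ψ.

For <><>q -> <>q:
1: <><>q is T, <>q is T. ✓
2: <><>q is T, <>q is T. ✓
5: <><>q is T, <>q is T. ✓
8: <><>q is T, <>q is F. ✗
— 3 worlds.
For <>(<>(~p & q) & p):
1: successors {2, 8}; <>(~p & q) & p there: 2:F, 8:F. ✗
2: successors {1, 2, 5, 8}; <>(~p & q) & p there: 1:F, 2:F, 5:F, 8:F. ✗
5: successors {2, 8}; <>(~p & q) & p there: 2:F, 8:F. ✗
8: successors {1, 8}; <>(~p & q) & p there: 1:F, 8:F. ✗
— 0 worlds.

3 and 0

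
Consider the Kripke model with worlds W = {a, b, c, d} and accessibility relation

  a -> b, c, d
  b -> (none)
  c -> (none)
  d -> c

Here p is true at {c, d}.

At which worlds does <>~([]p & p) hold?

{a}

a: successors {b, c, d}; ~([]p & p) there: b:T, c:F, d:F. ✓
b: no successors, so <>~([]p & p) fails. ✗
c: no successors, so <>~([]p & p) fails. ✗
d: successors {c}; ~([]p & p) there: c:F. ✗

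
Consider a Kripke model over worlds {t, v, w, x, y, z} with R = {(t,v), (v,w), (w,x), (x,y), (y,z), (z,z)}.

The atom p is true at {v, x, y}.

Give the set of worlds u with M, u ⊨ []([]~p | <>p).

{t, v, w, x, y, z}

t: successors {v}; []~p | <>p there: v:T. ✓
v: successors {w}; []~p | <>p there: w:T. ✓
w: successors {x}; []~p | <>p there: x:T. ✓
x: successors {y}; []~p | <>p there: y:T. ✓
y: successors {z}; []~p | <>p there: z:T. ✓
z: successors {z}; []~p | <>p there: z:T. ✓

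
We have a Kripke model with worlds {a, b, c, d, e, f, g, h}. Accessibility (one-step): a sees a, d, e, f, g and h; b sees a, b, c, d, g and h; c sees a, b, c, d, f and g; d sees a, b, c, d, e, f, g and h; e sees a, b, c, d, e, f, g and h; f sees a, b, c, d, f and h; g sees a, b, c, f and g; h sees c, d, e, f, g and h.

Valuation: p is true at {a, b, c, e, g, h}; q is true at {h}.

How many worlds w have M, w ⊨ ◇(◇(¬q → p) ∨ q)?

8

a: successors {a, d, e, f, g, h}; ◇(¬q → p) ∨ q there: a:T, d:T, e:T, f:T, g:T, h:T. ✓
b: successors {a, b, c, d, g, h}; ◇(¬q → p) ∨ q there: a:T, b:T, c:T, d:T, g:T, h:T. ✓
c: successors {a, b, c, d, f, g}; ◇(¬q → p) ∨ q there: a:T, b:T, c:T, d:T, f:T, g:T. ✓
d: successors {a, b, c, d, e, f, g, h}; ◇(¬q → p) ∨ q there: a:T, b:T, c:T, d:T, e:T, f:T, g:T, h:T. ✓
e: successors {a, b, c, d, e, f, g, h}; ◇(¬q → p) ∨ q there: a:T, b:T, c:T, d:T, e:T, f:T, g:T, h:T. ✓
f: successors {a, b, c, d, f, h}; ◇(¬q → p) ∨ q there: a:T, b:T, c:T, d:T, f:T, h:T. ✓
g: successors {a, b, c, f, g}; ◇(¬q → p) ∨ q there: a:T, b:T, c:T, f:T, g:T. ✓
h: successors {c, d, e, f, g, h}; ◇(¬q → p) ∨ q there: c:T, d:T, e:T, f:T, g:T, h:T. ✓
Satisfying worlds: {a, b, c, d, e, f, g, h}.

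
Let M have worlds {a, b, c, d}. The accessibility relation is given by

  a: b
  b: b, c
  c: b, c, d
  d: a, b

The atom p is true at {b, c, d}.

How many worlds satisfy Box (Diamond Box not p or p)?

3

a: successors {b}; Diamond Box not p or p there: b:T. ✓
b: successors {b, c}; Diamond Box not p or p there: b:T, c:T. ✓
c: successors {b, c, d}; Diamond Box not p or p there: b:T, c:T, d:T. ✓
d: successors {a, b}; Diamond Box not p or p there: a:F, b:T. ✗
Satisfying worlds: {a, b, c}.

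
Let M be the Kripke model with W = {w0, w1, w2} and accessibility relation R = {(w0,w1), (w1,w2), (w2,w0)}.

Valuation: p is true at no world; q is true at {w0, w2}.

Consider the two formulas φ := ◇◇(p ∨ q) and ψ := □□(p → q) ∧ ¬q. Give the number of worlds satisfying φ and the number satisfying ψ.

2 and 1

For ◇◇(p ∨ q):
w0: successors {w1}; ◇(p ∨ q) there: w1:T. ✓
w1: successors {w2}; ◇(p ∨ q) there: w2:T. ✓
w2: successors {w0}; ◇(p ∨ q) there: w0:F. ✗
— 2 worlds.
For □□(p → q) ∧ ¬q:
w0: □□(p → q) is T, ¬q is F. ✗
w1: □□(p → q) is T, ¬q is T. ✓
w2: □□(p → q) is T, ¬q is F. ✗
— 1 world.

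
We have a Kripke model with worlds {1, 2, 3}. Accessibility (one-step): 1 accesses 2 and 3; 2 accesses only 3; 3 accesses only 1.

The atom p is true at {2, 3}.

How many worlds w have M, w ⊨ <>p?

1: successors {2, 3}; p there: 2:T, 3:T. ✓
2: successors {3}; p there: 3:T. ✓
3: successors {1}; p there: 1:F. ✗
Satisfying worlds: {1, 2}.

2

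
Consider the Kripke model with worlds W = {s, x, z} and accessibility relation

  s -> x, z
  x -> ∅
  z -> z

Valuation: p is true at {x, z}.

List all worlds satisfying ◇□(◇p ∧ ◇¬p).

{s}

s: successors {x, z}; □(◇p ∧ ◇¬p) there: x:T, z:F. ✓
x: no successors, so ◇□(◇p ∧ ◇¬p) fails. ✗
z: successors {z}; □(◇p ∧ ◇¬p) there: z:F. ✗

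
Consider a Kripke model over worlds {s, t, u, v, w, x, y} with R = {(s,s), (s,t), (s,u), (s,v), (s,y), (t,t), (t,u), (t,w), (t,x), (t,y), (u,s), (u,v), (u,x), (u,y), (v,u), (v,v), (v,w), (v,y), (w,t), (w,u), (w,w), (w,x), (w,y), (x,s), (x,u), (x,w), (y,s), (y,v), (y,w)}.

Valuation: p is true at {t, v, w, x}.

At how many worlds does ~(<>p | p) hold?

s: <>p | p is T. ✗
t: <>p | p is T. ✗
u: <>p | p is T. ✗
v: <>p | p is T. ✗
w: <>p | p is T. ✗
x: <>p | p is T. ✗
y: <>p | p is T. ✗
Satisfying worlds: ∅.

0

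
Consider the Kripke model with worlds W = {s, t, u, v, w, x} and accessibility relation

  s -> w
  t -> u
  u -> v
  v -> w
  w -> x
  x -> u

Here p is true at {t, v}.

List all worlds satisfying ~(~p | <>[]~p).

{t}

s: ~p | <>[]~p is T. ✗
t: ~p | <>[]~p is F. ✓
u: ~p | <>[]~p is T. ✗
v: ~p | <>[]~p is T. ✗
w: ~p | <>[]~p is T. ✗
x: ~p | <>[]~p is T. ✗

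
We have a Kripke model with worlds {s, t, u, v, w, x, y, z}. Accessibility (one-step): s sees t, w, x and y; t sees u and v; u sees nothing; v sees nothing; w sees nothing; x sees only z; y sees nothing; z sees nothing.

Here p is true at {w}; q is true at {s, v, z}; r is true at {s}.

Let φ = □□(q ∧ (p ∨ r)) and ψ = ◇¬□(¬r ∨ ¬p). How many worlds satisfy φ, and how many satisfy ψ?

7 and 0

For □□(q ∧ (p ∨ r)):
s: successors {t, w, x, y}; □(q ∧ (p ∨ r)) there: t:F, w:T, x:F, y:T. ✗
t: successors {u, v}; □(q ∧ (p ∨ r)) there: u:T, v:T. ✓
u: no successors, so □□(q ∧ (p ∨ r)) holds vacuously. ✓
v: no successors, so □□(q ∧ (p ∨ r)) holds vacuously. ✓
w: no successors, so □□(q ∧ (p ∨ r)) holds vacuously. ✓
x: successors {z}; □(q ∧ (p ∨ r)) there: z:T. ✓
y: no successors, so □□(q ∧ (p ∨ r)) holds vacuously. ✓
z: no successors, so □□(q ∧ (p ∨ r)) holds vacuously. ✓
— 7 worlds.
For ◇¬□(¬r ∨ ¬p):
s: successors {t, w, x, y}; ¬□(¬r ∨ ¬p) there: t:F, w:F, x:F, y:F. ✗
t: successors {u, v}; ¬□(¬r ∨ ¬p) there: u:F, v:F. ✗
u: no successors, so ◇¬□(¬r ∨ ¬p) fails. ✗
v: no successors, so ◇¬□(¬r ∨ ¬p) fails. ✗
w: no successors, so ◇¬□(¬r ∨ ¬p) fails. ✗
x: successors {z}; ¬□(¬r ∨ ¬p) there: z:F. ✗
y: no successors, so ◇¬□(¬r ∨ ¬p) fails. ✗
z: no successors, so ◇¬□(¬r ∨ ¬p) fails. ✗
— 0 worlds.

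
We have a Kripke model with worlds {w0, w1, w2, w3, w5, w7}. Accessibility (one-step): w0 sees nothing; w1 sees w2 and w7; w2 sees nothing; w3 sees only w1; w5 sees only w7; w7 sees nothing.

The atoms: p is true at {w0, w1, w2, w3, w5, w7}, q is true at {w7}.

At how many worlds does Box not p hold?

w0: no successors, so Box not p holds vacuously. ✓
w1: successors {w2, w7}; not p there: w2:F, w7:F. ✗
w2: no successors, so Box not p holds vacuously. ✓
w3: successors {w1}; not p there: w1:F. ✗
w5: successors {w7}; not p there: w7:F. ✗
w7: no successors, so Box not p holds vacuously. ✓
Satisfying worlds: {w0, w2, w7}.

3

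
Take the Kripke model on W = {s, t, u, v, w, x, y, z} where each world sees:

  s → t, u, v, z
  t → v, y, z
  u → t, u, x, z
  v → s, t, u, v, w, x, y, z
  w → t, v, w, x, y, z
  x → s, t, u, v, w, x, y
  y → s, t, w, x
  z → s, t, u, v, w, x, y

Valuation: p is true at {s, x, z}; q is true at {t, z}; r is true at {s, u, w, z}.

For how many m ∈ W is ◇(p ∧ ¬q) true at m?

s: successors {t, u, v, z}; p ∧ ¬q there: t:F, u:F, v:F, z:F. ✗
t: successors {v, y, z}; p ∧ ¬q there: v:F, y:F, z:F. ✗
u: successors {t, u, x, z}; p ∧ ¬q there: t:F, u:F, x:T, z:F. ✓
v: successors {s, t, u, v, w, x, y, z}; p ∧ ¬q there: s:T, t:F, u:F, v:F, w:F, x:T, y:F, z:F. ✓
w: successors {t, v, w, x, y, z}; p ∧ ¬q there: t:F, v:F, w:F, x:T, y:F, z:F. ✓
x: successors {s, t, u, v, w, x, y}; p ∧ ¬q there: s:T, t:F, u:F, v:F, w:F, x:T, y:F. ✓
y: successors {s, t, w, x}; p ∧ ¬q there: s:T, t:F, w:F, x:T. ✓
z: successors {s, t, u, v, w, x, y}; p ∧ ¬q there: s:T, t:F, u:F, v:F, w:F, x:T, y:F. ✓
Satisfying worlds: {u, v, w, x, y, z}.

6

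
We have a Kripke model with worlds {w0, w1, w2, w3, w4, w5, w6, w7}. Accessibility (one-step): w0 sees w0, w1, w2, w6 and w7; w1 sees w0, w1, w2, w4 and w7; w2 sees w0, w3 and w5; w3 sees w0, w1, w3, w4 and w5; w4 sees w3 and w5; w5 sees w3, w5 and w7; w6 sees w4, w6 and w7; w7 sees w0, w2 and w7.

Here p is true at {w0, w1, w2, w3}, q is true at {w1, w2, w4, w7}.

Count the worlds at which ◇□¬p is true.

w0: successors {w0, w1, w2, w6, w7}; □¬p there: w0:F, w1:F, w2:F, w6:T, w7:F. ✓
w1: successors {w0, w1, w2, w4, w7}; □¬p there: w0:F, w1:F, w2:F, w4:F, w7:F. ✗
w2: successors {w0, w3, w5}; □¬p there: w0:F, w3:F, w5:F. ✗
w3: successors {w0, w1, w3, w4, w5}; □¬p there: w0:F, w1:F, w3:F, w4:F, w5:F. ✗
w4: successors {w3, w5}; □¬p there: w3:F, w5:F. ✗
w5: successors {w3, w5, w7}; □¬p there: w3:F, w5:F, w7:F. ✗
w6: successors {w4, w6, w7}; □¬p there: w4:F, w6:T, w7:F. ✓
w7: successors {w0, w2, w7}; □¬p there: w0:F, w2:F, w7:F. ✗
Satisfying worlds: {w0, w6}.

2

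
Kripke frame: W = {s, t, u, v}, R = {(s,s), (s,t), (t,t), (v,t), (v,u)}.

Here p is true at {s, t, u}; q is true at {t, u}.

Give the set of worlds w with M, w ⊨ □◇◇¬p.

s: successors {s, t}; ◇◇¬p there: s:F, t:F. ✗
t: successors {t}; ◇◇¬p there: t:F. ✗
u: no successors, so □◇◇¬p holds vacuously. ✓
v: successors {t, u}; ◇◇¬p there: t:F, u:F. ✗

{u}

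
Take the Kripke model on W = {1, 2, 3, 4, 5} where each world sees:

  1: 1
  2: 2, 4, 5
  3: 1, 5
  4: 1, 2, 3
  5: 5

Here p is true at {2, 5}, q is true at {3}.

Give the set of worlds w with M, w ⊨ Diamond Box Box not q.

{1, 2, 3, 4, 5}

1: successors {1}; Box Box not q there: 1:T. ✓
2: successors {2, 4, 5}; Box Box not q there: 2:F, 4:T, 5:T. ✓
3: successors {1, 5}; Box Box not q there: 1:T, 5:T. ✓
4: successors {1, 2, 3}; Box Box not q there: 1:T, 2:F, 3:T. ✓
5: successors {5}; Box Box not q there: 5:T. ✓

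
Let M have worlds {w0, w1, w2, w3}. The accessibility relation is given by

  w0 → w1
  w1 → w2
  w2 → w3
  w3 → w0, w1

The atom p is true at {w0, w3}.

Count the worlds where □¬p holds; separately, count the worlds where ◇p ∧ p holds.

For □¬p:
w0: successors {w1}; ¬p there: w1:T. ✓
w1: successors {w2}; ¬p there: w2:T. ✓
w2: successors {w3}; ¬p there: w3:F. ✗
w3: successors {w0, w1}; ¬p there: w0:F, w1:T. ✗
— 2 worlds.
For ◇p ∧ p:
w0: ◇p is F, p is T. ✗
w1: ◇p is F, p is F. ✗
w2: ◇p is T, p is F. ✗
w3: ◇p is T, p is T. ✓
— 1 world.

2 and 1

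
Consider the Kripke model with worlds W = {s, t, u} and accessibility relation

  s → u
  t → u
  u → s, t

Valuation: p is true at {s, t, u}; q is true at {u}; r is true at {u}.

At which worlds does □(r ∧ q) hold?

s: successors {u}; r ∧ q there: u:T. ✓
t: successors {u}; r ∧ q there: u:T. ✓
u: successors {s, t}; r ∧ q there: s:F, t:F. ✗

{s, t}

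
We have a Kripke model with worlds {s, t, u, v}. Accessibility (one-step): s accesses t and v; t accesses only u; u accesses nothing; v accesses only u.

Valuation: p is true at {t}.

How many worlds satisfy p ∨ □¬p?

3

s: p is F, □¬p is F. ✗
t: p is T, □¬p is T. ✓
u: p is F, □¬p is T. ✓
v: p is F, □¬p is T. ✓
Satisfying worlds: {t, u, v}.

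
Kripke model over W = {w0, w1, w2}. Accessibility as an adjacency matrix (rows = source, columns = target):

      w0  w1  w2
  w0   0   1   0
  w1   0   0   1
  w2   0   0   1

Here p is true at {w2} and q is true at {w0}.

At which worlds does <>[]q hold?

∅

w0: successors {w1}; []q there: w1:F. ✗
w1: successors {w2}; []q there: w2:F. ✗
w2: successors {w2}; []q there: w2:F. ✗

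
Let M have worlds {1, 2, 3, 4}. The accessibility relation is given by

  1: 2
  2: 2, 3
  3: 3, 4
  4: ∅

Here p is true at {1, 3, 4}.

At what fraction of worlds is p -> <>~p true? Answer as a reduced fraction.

1/2

1: p is T, <>~p is T. ✓
2: p is F, <>~p is T. ✓
3: p is T, <>~p is F. ✗
4: p is T, <>~p is F. ✗
That's 2 of 4 worlds, so 2/4 = 1/2.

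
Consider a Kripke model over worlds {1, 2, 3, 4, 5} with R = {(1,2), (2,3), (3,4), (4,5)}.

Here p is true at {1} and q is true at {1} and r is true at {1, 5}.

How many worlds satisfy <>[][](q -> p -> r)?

1: successors {2}; [][](q -> p -> r) there: 2:T. ✓
2: successors {3}; [][](q -> p -> r) there: 3:T. ✓
3: successors {4}; [][](q -> p -> r) there: 4:T. ✓
4: successors {5}; [][](q -> p -> r) there: 5:T. ✓
5: no successors, so <>[][](q -> p -> r) fails. ✗
Satisfying worlds: {1, 2, 3, 4}.

4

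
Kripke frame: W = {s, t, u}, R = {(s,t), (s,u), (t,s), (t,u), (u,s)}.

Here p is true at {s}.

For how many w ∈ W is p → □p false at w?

1

s: p is T, □p is F. ✗
t: p is F, □p is F. ✓
u: p is F, □p is T. ✓
Satisfying worlds: {t, u}.
So p → □p fails at the other 1 world.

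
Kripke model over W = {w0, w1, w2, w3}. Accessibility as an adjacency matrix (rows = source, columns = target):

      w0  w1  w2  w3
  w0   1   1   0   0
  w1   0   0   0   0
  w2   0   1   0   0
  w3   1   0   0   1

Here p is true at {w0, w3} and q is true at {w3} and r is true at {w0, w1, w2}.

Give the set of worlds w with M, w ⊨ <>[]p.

{w0, w2, w3}

w0: successors {w0, w1}; []p there: w0:F, w1:T. ✓
w1: no successors, so <>[]p fails. ✗
w2: successors {w1}; []p there: w1:T. ✓
w3: successors {w0, w3}; []p there: w0:F, w3:T. ✓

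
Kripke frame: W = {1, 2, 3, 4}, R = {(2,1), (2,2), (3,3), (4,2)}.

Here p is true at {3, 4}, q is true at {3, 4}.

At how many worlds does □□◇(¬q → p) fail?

2

1: no successors, so □□◇(¬q → p) holds vacuously. ✓
2: successors {1, 2}; □◇(¬q → p) there: 1:T, 2:F. ✗
3: successors {3}; □◇(¬q → p) there: 3:T. ✓
4: successors {2}; □◇(¬q → p) there: 2:F. ✗
Satisfying worlds: {1, 3}.
So □□◇(¬q → p) fails at the other 2 worlds.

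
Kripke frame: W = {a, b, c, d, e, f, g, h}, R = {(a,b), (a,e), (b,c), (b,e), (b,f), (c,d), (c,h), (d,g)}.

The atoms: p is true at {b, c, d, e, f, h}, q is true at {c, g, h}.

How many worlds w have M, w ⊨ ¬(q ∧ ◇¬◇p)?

7

a: q ∧ ◇¬◇p is F. ✓
b: q ∧ ◇¬◇p is F. ✓
c: q ∧ ◇¬◇p is T. ✗
d: q ∧ ◇¬◇p is F. ✓
e: q ∧ ◇¬◇p is F. ✓
f: q ∧ ◇¬◇p is F. ✓
g: q ∧ ◇¬◇p is F. ✓
h: q ∧ ◇¬◇p is F. ✓
Satisfying worlds: {a, b, d, e, f, g, h}.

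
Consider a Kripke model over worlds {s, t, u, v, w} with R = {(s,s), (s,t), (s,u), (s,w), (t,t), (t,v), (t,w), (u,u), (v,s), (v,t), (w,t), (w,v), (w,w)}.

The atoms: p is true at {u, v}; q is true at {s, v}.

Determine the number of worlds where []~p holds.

s: successors {s, t, u, w}; ~p there: s:T, t:T, u:F, w:T. ✗
t: successors {t, v, w}; ~p there: t:T, v:F, w:T. ✗
u: successors {u}; ~p there: u:F. ✗
v: successors {s, t}; ~p there: s:T, t:T. ✓
w: successors {t, v, w}; ~p there: t:T, v:F, w:T. ✗
Satisfying worlds: {v}.

1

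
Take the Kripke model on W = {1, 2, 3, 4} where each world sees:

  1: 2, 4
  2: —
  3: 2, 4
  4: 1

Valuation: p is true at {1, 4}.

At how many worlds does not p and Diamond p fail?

1: not p is F, Diamond p is T. ✗
2: not p is T, Diamond p is F. ✗
3: not p is T, Diamond p is T. ✓
4: not p is F, Diamond p is T. ✗
Satisfying worlds: {3}.
So not p and Diamond p fails at the other 3 worlds.

3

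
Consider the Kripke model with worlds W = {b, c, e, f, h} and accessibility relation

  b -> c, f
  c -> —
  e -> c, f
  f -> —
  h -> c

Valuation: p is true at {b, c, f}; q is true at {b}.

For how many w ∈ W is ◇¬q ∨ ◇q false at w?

2

b: ◇¬q is T, ◇q is F. ✓
c: ◇¬q is F, ◇q is F. ✗
e: ◇¬q is T, ◇q is F. ✓
f: ◇¬q is F, ◇q is F. ✗
h: ◇¬q is T, ◇q is F. ✓
Satisfying worlds: {b, e, h}.
So ◇¬q ∨ ◇q fails at the other 2 worlds.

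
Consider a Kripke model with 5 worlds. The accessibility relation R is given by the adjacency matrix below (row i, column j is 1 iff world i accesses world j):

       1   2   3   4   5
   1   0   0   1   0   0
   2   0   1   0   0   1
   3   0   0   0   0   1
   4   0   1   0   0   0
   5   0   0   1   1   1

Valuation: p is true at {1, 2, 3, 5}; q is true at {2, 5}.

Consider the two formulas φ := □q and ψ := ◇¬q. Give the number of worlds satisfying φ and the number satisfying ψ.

3 and 2

For □q:
1: successors {3}; q there: 3:F. ✗
2: successors {2, 5}; q there: 2:T, 5:T. ✓
3: successors {5}; q there: 5:T. ✓
4: successors {2}; q there: 2:T. ✓
5: successors {3, 4, 5}; q there: 3:F, 4:F, 5:T. ✗
— 3 worlds.
For ◇¬q:
1: successors {3}; ¬q there: 3:T. ✓
2: successors {2, 5}; ¬q there: 2:F, 5:F. ✗
3: successors {5}; ¬q there: 5:F. ✗
4: successors {2}; ¬q there: 2:F. ✗
5: successors {3, 4, 5}; ¬q there: 3:T, 4:T, 5:F. ✓
— 2 worlds.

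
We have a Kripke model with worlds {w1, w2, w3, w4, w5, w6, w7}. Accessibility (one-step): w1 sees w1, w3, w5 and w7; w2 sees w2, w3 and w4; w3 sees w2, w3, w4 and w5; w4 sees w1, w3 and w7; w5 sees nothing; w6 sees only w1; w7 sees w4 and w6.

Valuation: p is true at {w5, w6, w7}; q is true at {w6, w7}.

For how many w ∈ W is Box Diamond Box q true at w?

w1: successors {w1, w3, w5, w7}; Diamond Box q there: w1:T, w3:T, w5:F, w7:F. ✗
w2: successors {w2, w3, w4}; Diamond Box q there: w2:F, w3:T, w4:F. ✗
w3: successors {w2, w3, w4, w5}; Diamond Box q there: w2:F, w3:T, w4:F, w5:F. ✗
w4: successors {w1, w3, w7}; Diamond Box q there: w1:T, w3:T, w7:F. ✗
w5: no successors, so Box Diamond Box q holds vacuously. ✓
w6: successors {w1}; Diamond Box q there: w1:T. ✓
w7: successors {w4, w6}; Diamond Box q there: w4:F, w6:F. ✗
Satisfying worlds: {w5, w6}.

2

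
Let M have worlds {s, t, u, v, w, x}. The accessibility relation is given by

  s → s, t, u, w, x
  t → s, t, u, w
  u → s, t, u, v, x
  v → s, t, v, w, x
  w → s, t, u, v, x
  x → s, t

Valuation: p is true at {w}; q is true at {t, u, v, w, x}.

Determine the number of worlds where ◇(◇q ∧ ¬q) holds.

s: successors {s, t, u, w, x}; ◇q ∧ ¬q there: s:T, t:F, u:F, w:F, x:F. ✓
t: successors {s, t, u, w}; ◇q ∧ ¬q there: s:T, t:F, u:F, w:F. ✓
u: successors {s, t, u, v, x}; ◇q ∧ ¬q there: s:T, t:F, u:F, v:F, x:F. ✓
v: successors {s, t, v, w, x}; ◇q ∧ ¬q there: s:T, t:F, v:F, w:F, x:F. ✓
w: successors {s, t, u, v, x}; ◇q ∧ ¬q there: s:T, t:F, u:F, v:F, x:F. ✓
x: successors {s, t}; ◇q ∧ ¬q there: s:T, t:F. ✓
Satisfying worlds: {s, t, u, v, w, x}.

6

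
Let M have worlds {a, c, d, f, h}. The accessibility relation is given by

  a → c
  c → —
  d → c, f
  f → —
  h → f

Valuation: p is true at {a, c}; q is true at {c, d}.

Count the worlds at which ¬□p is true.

a: □p is T. ✗
c: □p is T. ✗
d: □p is F. ✓
f: □p is T. ✗
h: □p is F. ✓
Satisfying worlds: {d, h}.

2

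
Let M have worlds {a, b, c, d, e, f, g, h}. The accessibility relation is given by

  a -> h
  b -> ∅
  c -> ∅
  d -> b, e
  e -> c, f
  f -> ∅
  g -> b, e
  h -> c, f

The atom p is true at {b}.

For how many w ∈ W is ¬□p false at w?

3

a: □p is F. ✓
b: □p is T. ✗
c: □p is T. ✗
d: □p is F. ✓
e: □p is F. ✓
f: □p is T. ✗
g: □p is F. ✓
h: □p is F. ✓
Satisfying worlds: {a, d, e, g, h}.
So ¬□p fails at the other 3 worlds.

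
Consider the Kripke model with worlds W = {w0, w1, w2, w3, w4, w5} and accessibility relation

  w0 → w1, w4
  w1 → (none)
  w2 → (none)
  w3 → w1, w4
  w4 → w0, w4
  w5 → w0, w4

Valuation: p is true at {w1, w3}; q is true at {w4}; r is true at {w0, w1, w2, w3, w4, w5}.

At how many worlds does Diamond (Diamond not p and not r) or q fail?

w0: Diamond (Diamond not p and not r) is F, q is F. ✗
w1: Diamond (Diamond not p and not r) is F, q is F. ✗
w2: Diamond (Diamond not p and not r) is F, q is F. ✗
w3: Diamond (Diamond not p and not r) is F, q is F. ✗
w4: Diamond (Diamond not p and not r) is F, q is T. ✓
w5: Diamond (Diamond not p and not r) is F, q is F. ✗
Satisfying worlds: {w4}.
So Diamond (Diamond not p and not r) or q fails at the other 5 worlds.

5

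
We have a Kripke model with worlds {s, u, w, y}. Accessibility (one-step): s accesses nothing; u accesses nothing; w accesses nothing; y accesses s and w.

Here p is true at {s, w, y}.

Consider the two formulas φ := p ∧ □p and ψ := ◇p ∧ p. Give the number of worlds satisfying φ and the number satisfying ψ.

3 and 1

For p ∧ □p:
s: p is T, □p is T. ✓
u: p is F, □p is T. ✗
w: p is T, □p is T. ✓
y: p is T, □p is T. ✓
— 3 worlds.
For ◇p ∧ p:
s: ◇p is F, p is T. ✗
u: ◇p is F, p is F. ✗
w: ◇p is F, p is T. ✗
y: ◇p is T, p is T. ✓
— 1 world.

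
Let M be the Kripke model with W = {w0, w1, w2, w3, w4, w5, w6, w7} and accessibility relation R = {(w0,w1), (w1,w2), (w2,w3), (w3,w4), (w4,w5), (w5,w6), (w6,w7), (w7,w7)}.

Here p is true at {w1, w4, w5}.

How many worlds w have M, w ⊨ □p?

w0: successors {w1}; p there: w1:T. ✓
w1: successors {w2}; p there: w2:F. ✗
w2: successors {w3}; p there: w3:F. ✗
w3: successors {w4}; p there: w4:T. ✓
w4: successors {w5}; p there: w5:T. ✓
w5: successors {w6}; p there: w6:F. ✗
w6: successors {w7}; p there: w7:F. ✗
w7: successors {w7}; p there: w7:F. ✗
Satisfying worlds: {w0, w3, w4}.

3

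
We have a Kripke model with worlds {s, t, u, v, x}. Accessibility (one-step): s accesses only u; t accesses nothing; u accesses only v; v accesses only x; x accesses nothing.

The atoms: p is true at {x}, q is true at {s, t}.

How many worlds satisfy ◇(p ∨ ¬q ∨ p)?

3

s: successors {u}; p ∨ ¬q ∨ p there: u:T. ✓
t: no successors, so ◇(p ∨ ¬q ∨ p) fails. ✗
u: successors {v}; p ∨ ¬q ∨ p there: v:T. ✓
v: successors {x}; p ∨ ¬q ∨ p there: x:T. ✓
x: no successors, so ◇(p ∨ ¬q ∨ p) fails. ✗
Satisfying worlds: {s, u, v}.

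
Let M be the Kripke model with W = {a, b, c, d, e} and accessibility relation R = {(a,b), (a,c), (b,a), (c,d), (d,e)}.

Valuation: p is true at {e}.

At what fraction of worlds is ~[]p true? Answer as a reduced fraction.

3/5

a: []p is F. ✓
b: []p is F. ✓
c: []p is F. ✓
d: []p is T. ✗
e: []p is T. ✗
That's 3 of 5 worlds, so 3/5.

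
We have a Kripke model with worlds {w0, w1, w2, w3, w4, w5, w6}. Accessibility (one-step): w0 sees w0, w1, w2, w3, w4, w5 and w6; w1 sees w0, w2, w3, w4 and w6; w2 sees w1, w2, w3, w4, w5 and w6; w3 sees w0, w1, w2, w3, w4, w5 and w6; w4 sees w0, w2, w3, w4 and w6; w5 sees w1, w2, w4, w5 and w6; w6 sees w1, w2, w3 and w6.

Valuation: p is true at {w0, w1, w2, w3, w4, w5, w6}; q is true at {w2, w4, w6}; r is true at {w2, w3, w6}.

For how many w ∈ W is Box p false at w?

0

w0: successors {w0, w1, w2, w3, w4, w5, w6}; p there: w0:T, w1:T, w2:T, w3:T, w4:T, w5:T, w6:T. ✓
w1: successors {w0, w2, w3, w4, w6}; p there: w0:T, w2:T, w3:T, w4:T, w6:T. ✓
w2: successors {w1, w2, w3, w4, w5, w6}; p there: w1:T, w2:T, w3:T, w4:T, w5:T, w6:T. ✓
w3: successors {w0, w1, w2, w3, w4, w5, w6}; p there: w0:T, w1:T, w2:T, w3:T, w4:T, w5:T, w6:T. ✓
w4: successors {w0, w2, w3, w4, w6}; p there: w0:T, w2:T, w3:T, w4:T, w6:T. ✓
w5: successors {w1, w2, w4, w5, w6}; p there: w1:T, w2:T, w4:T, w5:T, w6:T. ✓
w6: successors {w1, w2, w3, w6}; p there: w1:T, w2:T, w3:T, w6:T. ✓
Satisfying worlds: {w0, w1, w2, w3, w4, w5, w6}.
So Box p fails at the other 0 worlds.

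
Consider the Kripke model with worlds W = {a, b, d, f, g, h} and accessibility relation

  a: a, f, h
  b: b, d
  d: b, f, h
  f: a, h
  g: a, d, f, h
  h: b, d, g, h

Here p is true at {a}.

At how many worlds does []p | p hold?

1

a: []p is F, p is T. ✓
b: []p is F, p is F. ✗
d: []p is F, p is F. ✗
f: []p is F, p is F. ✗
g: []p is F, p is F. ✗
h: []p is F, p is F. ✗
Satisfying worlds: {a}.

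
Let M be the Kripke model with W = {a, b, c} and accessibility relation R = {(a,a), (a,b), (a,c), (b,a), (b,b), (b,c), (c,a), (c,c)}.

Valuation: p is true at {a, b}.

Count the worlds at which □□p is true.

0

a: successors {a, b, c}; □p there: a:F, b:F, c:F. ✗
b: successors {a, b, c}; □p there: a:F, b:F, c:F. ✗
c: successors {a, c}; □p there: a:F, c:F. ✗
Satisfying worlds: ∅.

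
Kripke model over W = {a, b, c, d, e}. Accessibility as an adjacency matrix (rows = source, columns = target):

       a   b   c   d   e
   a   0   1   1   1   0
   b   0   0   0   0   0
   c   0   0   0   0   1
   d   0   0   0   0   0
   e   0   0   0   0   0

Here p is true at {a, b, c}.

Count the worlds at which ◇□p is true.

a: successors {b, c, d}; □p there: b:T, c:F, d:T. ✓
b: no successors, so ◇□p fails. ✗
c: successors {e}; □p there: e:T. ✓
d: no successors, so ◇□p fails. ✗
e: no successors, so ◇□p fails. ✗
Satisfying worlds: {a, c}.

2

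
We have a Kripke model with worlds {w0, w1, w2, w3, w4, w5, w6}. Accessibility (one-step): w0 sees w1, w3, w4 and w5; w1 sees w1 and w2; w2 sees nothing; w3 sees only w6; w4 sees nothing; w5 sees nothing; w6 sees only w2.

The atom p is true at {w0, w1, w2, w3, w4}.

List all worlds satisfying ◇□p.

{w0, w1, w3, w6}

w0: successors {w1, w3, w4, w5}; □p there: w1:T, w3:F, w4:T, w5:T. ✓
w1: successors {w1, w2}; □p there: w1:T, w2:T. ✓
w2: no successors, so ◇□p fails. ✗
w3: successors {w6}; □p there: w6:T. ✓
w4: no successors, so ◇□p fails. ✗
w5: no successors, so ◇□p fails. ✗
w6: successors {w2}; □p there: w2:T. ✓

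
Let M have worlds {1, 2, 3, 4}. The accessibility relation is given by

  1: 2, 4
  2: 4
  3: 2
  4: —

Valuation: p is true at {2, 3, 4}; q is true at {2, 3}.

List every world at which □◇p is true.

{3, 4}

1: successors {2, 4}; ◇p there: 2:T, 4:F. ✗
2: successors {4}; ◇p there: 4:F. ✗
3: successors {2}; ◇p there: 2:T. ✓
4: no successors, so □◇p holds vacuously. ✓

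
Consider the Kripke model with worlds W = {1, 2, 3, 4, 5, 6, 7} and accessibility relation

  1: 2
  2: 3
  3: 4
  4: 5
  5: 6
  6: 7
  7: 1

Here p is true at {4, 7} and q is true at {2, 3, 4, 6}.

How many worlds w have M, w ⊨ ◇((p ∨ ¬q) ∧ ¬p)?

1: successors {2}; (p ∨ ¬q) ∧ ¬p there: 2:F. ✗
2: successors {3}; (p ∨ ¬q) ∧ ¬p there: 3:F. ✗
3: successors {4}; (p ∨ ¬q) ∧ ¬p there: 4:F. ✗
4: successors {5}; (p ∨ ¬q) ∧ ¬p there: 5:T. ✓
5: successors {6}; (p ∨ ¬q) ∧ ¬p there: 6:F. ✗
6: successors {7}; (p ∨ ¬q) ∧ ¬p there: 7:F. ✗
7: successors {1}; (p ∨ ¬q) ∧ ¬p there: 1:T. ✓
Satisfying worlds: {4, 7}.

2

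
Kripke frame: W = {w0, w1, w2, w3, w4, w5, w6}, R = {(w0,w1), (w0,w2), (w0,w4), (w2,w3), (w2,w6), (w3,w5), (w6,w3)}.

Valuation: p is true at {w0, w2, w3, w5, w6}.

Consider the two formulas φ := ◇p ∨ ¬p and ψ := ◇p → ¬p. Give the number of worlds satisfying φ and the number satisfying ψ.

6 and 3

For ◇p ∨ ¬p:
w0: ◇p is T, ¬p is F. ✓
w1: ◇p is F, ¬p is T. ✓
w2: ◇p is T, ¬p is F. ✓
w3: ◇p is T, ¬p is F. ✓
w4: ◇p is F, ¬p is T. ✓
w5: ◇p is F, ¬p is F. ✗
w6: ◇p is T, ¬p is F. ✓
— 6 worlds.
For ◇p → ¬p:
w0: ◇p is T, ¬p is F. ✗
w1: ◇p is F, ¬p is T. ✓
w2: ◇p is T, ¬p is F. ✗
w3: ◇p is T, ¬p is F. ✗
w4: ◇p is F, ¬p is T. ✓
w5: ◇p is F, ¬p is F. ✓
w6: ◇p is T, ¬p is F. ✗
— 3 worlds.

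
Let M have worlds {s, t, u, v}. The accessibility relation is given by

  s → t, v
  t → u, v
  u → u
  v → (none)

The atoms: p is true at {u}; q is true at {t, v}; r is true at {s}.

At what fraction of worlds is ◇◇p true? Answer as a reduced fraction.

3/4

s: successors {t, v}; ◇p there: t:T, v:F. ✓
t: successors {u, v}; ◇p there: u:T, v:F. ✓
u: successors {u}; ◇p there: u:T. ✓
v: no successors, so ◇◇p fails. ✗
That's 3 of 4 worlds, so 3/4.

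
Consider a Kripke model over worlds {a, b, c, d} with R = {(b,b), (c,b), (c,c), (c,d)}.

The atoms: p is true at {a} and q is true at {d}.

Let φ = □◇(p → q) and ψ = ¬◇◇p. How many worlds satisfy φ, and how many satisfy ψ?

For □◇(p → q):
a: no successors, so □◇(p → q) holds vacuously. ✓
b: successors {b}; ◇(p → q) there: b:T. ✓
c: successors {b, c, d}; ◇(p → q) there: b:T, c:T, d:F. ✗
d: no successors, so □◇(p → q) holds vacuously. ✓
— 3 worlds.
For ¬◇◇p:
a: ◇◇p is F. ✓
b: ◇◇p is F. ✓
c: ◇◇p is F. ✓
d: ◇◇p is F. ✓
— 4 worlds.

3 and 4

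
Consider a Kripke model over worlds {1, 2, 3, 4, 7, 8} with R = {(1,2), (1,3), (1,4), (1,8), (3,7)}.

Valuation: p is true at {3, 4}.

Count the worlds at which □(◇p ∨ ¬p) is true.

5

1: successors {2, 3, 4, 8}; ◇p ∨ ¬p there: 2:T, 3:F, 4:F, 8:T. ✗
2: no successors, so □(◇p ∨ ¬p) holds vacuously. ✓
3: successors {7}; ◇p ∨ ¬p there: 7:T. ✓
4: no successors, so □(◇p ∨ ¬p) holds vacuously. ✓
7: no successors, so □(◇p ∨ ¬p) holds vacuously. ✓
8: no successors, so □(◇p ∨ ¬p) holds vacuously. ✓
Satisfying worlds: {2, 3, 4, 7, 8}.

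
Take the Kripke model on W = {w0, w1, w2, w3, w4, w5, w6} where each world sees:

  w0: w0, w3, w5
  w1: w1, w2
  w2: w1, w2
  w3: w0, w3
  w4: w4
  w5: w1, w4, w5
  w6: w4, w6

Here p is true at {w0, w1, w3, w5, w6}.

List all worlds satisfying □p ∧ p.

{w0, w3}

w0: □p is T, p is T. ✓
w1: □p is F, p is T. ✗
w2: □p is F, p is F. ✗
w3: □p is T, p is T. ✓
w4: □p is F, p is F. ✗
w5: □p is F, p is T. ✗
w6: □p is F, p is T. ✗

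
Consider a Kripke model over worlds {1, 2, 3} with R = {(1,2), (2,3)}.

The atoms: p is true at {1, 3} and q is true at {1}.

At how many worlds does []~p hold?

1: successors {2}; ~p there: 2:T. ✓
2: successors {3}; ~p there: 3:F. ✗
3: no successors, so []~p holds vacuously. ✓
Satisfying worlds: {1, 3}.

2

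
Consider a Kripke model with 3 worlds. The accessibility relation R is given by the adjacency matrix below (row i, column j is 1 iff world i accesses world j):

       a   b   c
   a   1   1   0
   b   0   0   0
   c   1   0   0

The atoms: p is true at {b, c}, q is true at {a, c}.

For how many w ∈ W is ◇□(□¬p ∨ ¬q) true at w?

a: successors {a, b}; □(□¬p ∨ ¬q) there: a:F, b:T. ✓
b: no successors, so ◇□(□¬p ∨ ¬q) fails. ✗
c: successors {a}; □(□¬p ∨ ¬q) there: a:F. ✗
Satisfying worlds: {a}.

1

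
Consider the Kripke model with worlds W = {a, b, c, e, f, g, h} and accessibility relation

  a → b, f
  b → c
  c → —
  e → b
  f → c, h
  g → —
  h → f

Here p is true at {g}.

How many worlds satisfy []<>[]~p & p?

a: []<>[]~p is T, p is F. ✗
b: []<>[]~p is F, p is F. ✗
c: []<>[]~p is T, p is F. ✗
e: []<>[]~p is T, p is F. ✗
f: []<>[]~p is F, p is F. ✗
g: []<>[]~p is T, p is T. ✓
h: []<>[]~p is T, p is F. ✗
Satisfying worlds: {g}.

1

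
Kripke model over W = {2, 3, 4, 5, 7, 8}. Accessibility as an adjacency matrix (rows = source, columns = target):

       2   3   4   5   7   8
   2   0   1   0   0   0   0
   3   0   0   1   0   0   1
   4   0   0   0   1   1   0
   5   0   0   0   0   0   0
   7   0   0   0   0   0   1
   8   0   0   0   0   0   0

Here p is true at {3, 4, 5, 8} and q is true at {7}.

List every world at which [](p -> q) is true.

{5, 8}

2: successors {3}; p -> q there: 3:F. ✗
3: successors {4, 8}; p -> q there: 4:F, 8:F. ✗
4: successors {5, 7}; p -> q there: 5:F, 7:T. ✗
5: no successors, so [](p -> q) holds vacuously. ✓
7: successors {8}; p -> q there: 8:F. ✗
8: no successors, so [](p -> q) holds vacuously. ✓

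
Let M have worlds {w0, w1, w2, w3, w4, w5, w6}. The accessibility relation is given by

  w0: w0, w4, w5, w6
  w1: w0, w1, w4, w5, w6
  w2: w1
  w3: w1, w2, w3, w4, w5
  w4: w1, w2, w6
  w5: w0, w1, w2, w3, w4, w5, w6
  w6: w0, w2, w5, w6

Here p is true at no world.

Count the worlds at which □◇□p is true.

w0: successors {w0, w4, w5, w6}; ◇□p there: w0:F, w4:F, w5:F, w6:F. ✗
w1: successors {w0, w1, w4, w5, w6}; ◇□p there: w0:F, w1:F, w4:F, w5:F, w6:F. ✗
w2: successors {w1}; ◇□p there: w1:F. ✗
w3: successors {w1, w2, w3, w4, w5}; ◇□p there: w1:F, w2:F, w3:F, w4:F, w5:F. ✗
w4: successors {w1, w2, w6}; ◇□p there: w1:F, w2:F, w6:F. ✗
w5: successors {w0, w1, w2, w3, w4, w5, w6}; ◇□p there: w0:F, w1:F, w2:F, w3:F, w4:F, w5:F, w6:F. ✗
w6: successors {w0, w2, w5, w6}; ◇□p there: w0:F, w2:F, w5:F, w6:F. ✗
Satisfying worlds: ∅.

0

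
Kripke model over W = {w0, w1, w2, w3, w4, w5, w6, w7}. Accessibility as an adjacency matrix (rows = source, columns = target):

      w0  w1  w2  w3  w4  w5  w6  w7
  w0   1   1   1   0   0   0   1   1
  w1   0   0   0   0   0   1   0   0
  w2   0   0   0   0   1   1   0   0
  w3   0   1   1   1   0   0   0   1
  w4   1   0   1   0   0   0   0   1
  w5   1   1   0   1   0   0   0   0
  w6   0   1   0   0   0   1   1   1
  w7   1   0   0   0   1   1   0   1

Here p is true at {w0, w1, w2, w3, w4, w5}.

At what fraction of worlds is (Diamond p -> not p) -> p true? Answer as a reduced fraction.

3/4

w0: Diamond p -> not p is F, p is T. ✓
w1: Diamond p -> not p is F, p is T. ✓
w2: Diamond p -> not p is F, p is T. ✓
w3: Diamond p -> not p is F, p is T. ✓
w4: Diamond p -> not p is F, p is T. ✓
w5: Diamond p -> not p is F, p is T. ✓
w6: Diamond p -> not p is T, p is F. ✗
w7: Diamond p -> not p is T, p is F. ✗
That's 6 of 8 worlds, so 6/8 = 3/4.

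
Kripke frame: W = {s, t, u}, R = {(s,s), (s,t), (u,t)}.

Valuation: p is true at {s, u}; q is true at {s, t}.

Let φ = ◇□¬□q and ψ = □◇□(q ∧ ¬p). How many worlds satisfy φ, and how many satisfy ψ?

2 and 1

For ◇□¬□q:
s: successors {s, t}; □¬□q there: s:F, t:T. ✓
t: no successors, so ◇□¬□q fails. ✗
u: successors {t}; □¬□q there: t:T. ✓
— 2 worlds.
For □◇□(q ∧ ¬p):
s: successors {s, t}; ◇□(q ∧ ¬p) there: s:T, t:F. ✗
t: no successors, so □◇□(q ∧ ¬p) holds vacuously. ✓
u: successors {t}; ◇□(q ∧ ¬p) there: t:F. ✗
— 1 world.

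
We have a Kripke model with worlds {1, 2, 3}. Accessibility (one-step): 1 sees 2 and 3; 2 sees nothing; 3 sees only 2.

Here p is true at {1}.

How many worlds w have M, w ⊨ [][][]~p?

3

1: successors {2, 3}; [][]~p there: 2:T, 3:T. ✓
2: no successors, so [][][]~p holds vacuously. ✓
3: successors {2}; [][]~p there: 2:T. ✓
Satisfying worlds: {1, 2, 3}.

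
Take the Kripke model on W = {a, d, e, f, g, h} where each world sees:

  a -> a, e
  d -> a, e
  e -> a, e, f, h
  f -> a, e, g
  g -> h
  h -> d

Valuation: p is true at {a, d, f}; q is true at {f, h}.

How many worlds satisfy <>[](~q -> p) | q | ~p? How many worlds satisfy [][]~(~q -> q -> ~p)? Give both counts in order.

4 and 0

For <>[](~q -> p) | q | ~p:
a: <>[](~q -> p) is F, q | ~p is F. ✗
d: <>[](~q -> p) is F, q | ~p is F. ✗
e: <>[](~q -> p) is T, q | ~p is T. ✓
f: <>[](~q -> p) is T, q | ~p is T. ✓
g: <>[](~q -> p) is T, q | ~p is T. ✓
h: <>[](~q -> p) is F, q | ~p is T. ✓
— 4 worlds.
For [][]~(~q -> q -> ~p):
a: successors {a, e}; []~(~q -> q -> ~p) there: a:F, e:F. ✗
d: successors {a, e}; []~(~q -> q -> ~p) there: a:F, e:F. ✗
e: successors {a, e, f, h}; []~(~q -> q -> ~p) there: a:F, e:F, f:F, h:F. ✗
f: successors {a, e, g}; []~(~q -> q -> ~p) there: a:F, e:F, g:F. ✗
g: successors {h}; []~(~q -> q -> ~p) there: h:F. ✗
h: successors {d}; []~(~q -> q -> ~p) there: d:F. ✗
— 0 worlds.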